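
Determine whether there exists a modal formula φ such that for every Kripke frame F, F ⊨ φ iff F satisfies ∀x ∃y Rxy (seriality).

Yes — defined by □q → ◇q

The condition is seriality. A defining modal formula is □q → ◇q.
Suppose □q→◇q is valid. At any x set V(q)=W. Then □q at x, so ◇q at x, so x has a successor.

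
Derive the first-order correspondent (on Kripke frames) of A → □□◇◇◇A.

∀x ∀z (xR²z → ∃w (x = w ∧ zR³w))

This is a Sahlqvist (Geach-type) schema ◇^0□^0A → □^2◇^3A.
First-order correspondent: ∀x ∀z (xR²z → ∃w (x = w ∧ zR³w)).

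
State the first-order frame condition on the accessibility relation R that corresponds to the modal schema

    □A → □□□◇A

This is a Sahlqvist (Geach-type) schema ◇^0□^1A → □^3◇^1A.
Minimal-valuation argument: fix x; take any y with xR^0y and any z with xR^3z. Set V(A) to the set of worlds R-reachable from y in exactly 1 step. Then □^1A holds at y, so the antecedent holds at x; validity forces ◇^1A at z, giving a w with zR^1w and yR^1w.
First-order correspondent: ∀x ∀z (xR³z → ∃w (xRw ∧ zRw)).

∀x ∀z (xR³z → ∃w (xRw ∧ zRw))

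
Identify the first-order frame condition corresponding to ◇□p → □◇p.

Suppose ◇□p→□◇p is valid. Take Rxy, Rxz and set V(p)={w : Ryw}. Then □p at y so ◇□p at x, so □◇p at x, so ◇p at z, giving w with Rzw and Ryw.
Conversely, on a frame with convergence the schema holds at every world under every valuation.
So the correspondent is convergence.

convergence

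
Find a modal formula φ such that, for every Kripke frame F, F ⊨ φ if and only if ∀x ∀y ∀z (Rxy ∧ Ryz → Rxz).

This is transitivity; the standard corresponding axiom is 4: □p → □□p.

□p → □□p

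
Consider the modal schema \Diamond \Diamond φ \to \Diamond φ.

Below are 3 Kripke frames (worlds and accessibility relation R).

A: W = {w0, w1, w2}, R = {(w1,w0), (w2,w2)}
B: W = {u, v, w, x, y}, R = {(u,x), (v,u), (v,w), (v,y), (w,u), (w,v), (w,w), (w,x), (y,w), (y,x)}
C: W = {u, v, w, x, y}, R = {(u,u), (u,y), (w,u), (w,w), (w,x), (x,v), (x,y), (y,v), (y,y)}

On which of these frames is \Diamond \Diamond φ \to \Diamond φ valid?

Frame correspondent (Sahlqvist): \forall x \forall y \forall z (Rxy \wedge Ryz \to Rxz) — i.e. transitivity.
A: holds.
B: fails — Rvw and Rwx but not Rvx.
C: fails — Rwu and Ruy but not Rwy.
Valid on: A.

A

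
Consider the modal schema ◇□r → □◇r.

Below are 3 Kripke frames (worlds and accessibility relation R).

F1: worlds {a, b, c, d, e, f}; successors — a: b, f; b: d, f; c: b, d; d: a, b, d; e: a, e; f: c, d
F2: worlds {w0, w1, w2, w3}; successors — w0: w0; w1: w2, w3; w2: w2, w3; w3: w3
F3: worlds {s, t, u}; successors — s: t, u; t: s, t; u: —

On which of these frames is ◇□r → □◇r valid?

The schema corresponds to convergence: ∀x ∀y ∀z (Rxy ∧ Rxz → ∃w (Ryw ∧ Rzw)).
F1: fails — Ree and Rea but e and a have no common successor.
F2: ✓.
F3: fails — Rsu and Rsu but u and u have no common successor.

F2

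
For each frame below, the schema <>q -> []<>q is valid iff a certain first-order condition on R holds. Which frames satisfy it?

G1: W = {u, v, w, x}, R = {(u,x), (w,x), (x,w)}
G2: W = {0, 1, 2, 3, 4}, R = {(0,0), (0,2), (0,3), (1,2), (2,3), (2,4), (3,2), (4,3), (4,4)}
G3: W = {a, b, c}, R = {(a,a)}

The schema corresponds to the Euclidean property: forall x forall y forall z (Rxy & Rxz -> Ryz).
G1: fails — Rux and Rux but not Rxx.
G2: fails — R02 and R00 but not R20.
G3: holds.

G3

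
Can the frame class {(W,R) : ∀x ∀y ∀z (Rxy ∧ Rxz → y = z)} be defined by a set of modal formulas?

Yes: it is partial functionality, defined by the CD schema ◇q → □q.
Suppose ◇q→□q is valid. Take Rxy, Rxz and set V(q)={y}. Then ◇q at x, so □q at x, so q at z, i.e. z=y.

Definable; ◇q → □q defines it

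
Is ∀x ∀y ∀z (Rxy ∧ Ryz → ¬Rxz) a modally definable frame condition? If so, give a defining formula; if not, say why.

Modal frame validity is preserved under surjective bounded morphisms.
The 7-cycle (worlds a,b,c,d,e,f,g with a→b→c→d→e→f→g→a) is intransitive. Mapping every world to a single reflexive point • is a surjective bounded morphism; the reflexive point is not intransitive (R••∧R•• but R••).
So no modal formula (or set of formulas) defines exactly the intransitive frames.

Not modally definable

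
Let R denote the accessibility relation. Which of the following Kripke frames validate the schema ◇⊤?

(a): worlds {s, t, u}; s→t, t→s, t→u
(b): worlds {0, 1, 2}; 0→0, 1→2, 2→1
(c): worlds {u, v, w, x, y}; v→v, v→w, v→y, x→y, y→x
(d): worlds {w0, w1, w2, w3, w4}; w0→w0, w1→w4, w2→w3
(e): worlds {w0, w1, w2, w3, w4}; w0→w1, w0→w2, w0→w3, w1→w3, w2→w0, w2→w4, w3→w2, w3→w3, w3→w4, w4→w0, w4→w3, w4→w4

(b), (e)

This is the axiom for seriality; its first-order frame correspondent is ∀x ∃y Rxy.
(a): fails — world u has no successor.
(b): satisfies the condition.
(c): fails — world u has no successor.
(d): fails — world w3 has no successor.
(e): satisfies the condition.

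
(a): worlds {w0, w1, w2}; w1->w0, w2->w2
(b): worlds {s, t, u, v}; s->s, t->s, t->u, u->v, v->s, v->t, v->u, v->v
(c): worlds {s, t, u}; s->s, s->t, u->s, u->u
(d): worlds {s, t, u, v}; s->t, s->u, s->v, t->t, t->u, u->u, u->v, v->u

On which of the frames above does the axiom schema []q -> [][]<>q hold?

This is the axiom for a generalized confluence (Geach) condition; its first-order frame correspondent is forall x forall z (x R^2 z -> exists w (xRw & zRw)).
(a): satisfies the condition.
(b): fails — uR²s but no w with uRw and sRw.
(c): fails — sR²t but no w with sRw and tRw.
(d): satisfies the condition.
Valid on: (a), (d).

(a), (d)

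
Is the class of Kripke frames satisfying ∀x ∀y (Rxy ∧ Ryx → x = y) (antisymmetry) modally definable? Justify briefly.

If a class were modally definable it would be closed under surjective bounded morphisms (Goldblatt–Thomason).
The 6-cycle (worlds 0,1,2,3,4,5 with 0→1→2→3→4→5→0) is antisymmetric. Sending even-indexed worlds to • and odd-indexed worlds to ∘ is a surjective bounded morphism onto the two-world frame with •↔∘, which is not antisymmetric.
So the class is not modally definable.

No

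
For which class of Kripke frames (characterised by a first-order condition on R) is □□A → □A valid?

Density

Suppose □□A→□A is valid. Take Rxy and set V(A)={w : xR²w}. Then □□A at x, so □A at x, so A at y, i.e. ∃z(Rxz∧Rzy).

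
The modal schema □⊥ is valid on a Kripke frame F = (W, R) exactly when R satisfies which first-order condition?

Emptiness of R

□⊥ is valid iff no world has any successor (otherwise □⊥ fails at any world with one).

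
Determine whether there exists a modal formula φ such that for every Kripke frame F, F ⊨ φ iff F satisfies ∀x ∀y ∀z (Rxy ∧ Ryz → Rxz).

The condition is transitivity. A defining modal formula is □r → □□r.
Suppose □r→□□r is valid. Take Rxy, Ryz and set V(r)={w : Rxw}. Then □r at x, so □□r at x, so □r at y, so r at z, i.e. Rxz.

Definable; □r → □□r defines it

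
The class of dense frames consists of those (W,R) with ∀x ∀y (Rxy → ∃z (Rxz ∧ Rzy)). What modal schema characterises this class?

□□s → □s

This is density; the standard corresponding axiom is C4: □□s → □s.
Suppose □□s→□s is valid. Take Rxy and set V(s)={w : xR²w}. Then □□s at x, so □s at x, so s at y, i.e. ∃z(Rxz∧Rzy).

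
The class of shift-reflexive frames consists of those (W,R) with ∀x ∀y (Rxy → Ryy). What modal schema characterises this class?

The condition is shift-reflexivity. The T□ schema □(□s → s) defines it.
Suppose □(□s→s) is valid. Take Rxy and set V(s)={w : Ryw}. Then at y, □s holds; since □(□s→s) at x, □s→s at y, so s at y, i.e. Ryy.

□(□s → s)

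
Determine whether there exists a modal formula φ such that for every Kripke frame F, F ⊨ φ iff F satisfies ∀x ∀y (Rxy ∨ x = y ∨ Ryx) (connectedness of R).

If a class were modally definable it would be closed under disjoint unions (Goldblatt–Thomason).
Take 3 disjoint single-world reflexive frames: each is trivially connected, but their disjoint union has 3 worlds with no edge between distinct components, so it is not connected.
So no modal formula (or set of formulas) defines exactly the connected frames.

No — not modally definable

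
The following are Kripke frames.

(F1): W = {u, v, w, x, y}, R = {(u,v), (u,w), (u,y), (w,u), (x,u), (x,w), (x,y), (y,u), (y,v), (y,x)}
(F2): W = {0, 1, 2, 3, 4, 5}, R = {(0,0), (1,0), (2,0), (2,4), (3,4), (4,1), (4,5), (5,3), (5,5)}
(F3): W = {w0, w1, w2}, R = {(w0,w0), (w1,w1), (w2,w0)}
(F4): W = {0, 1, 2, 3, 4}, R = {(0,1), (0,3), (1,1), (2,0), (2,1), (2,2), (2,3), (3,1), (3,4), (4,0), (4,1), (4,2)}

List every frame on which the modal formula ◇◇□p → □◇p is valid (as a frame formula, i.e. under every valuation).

(F3), (F4)

This is the axiom for a generalized confluence (Geach) condition; its first-order frame correspondent is ∀x ∀y ∀z ((xR²y ∧ xRz) → ∃w (yRw ∧ zRw)).
(F1): fails — uR²u, uRv but no t with uRt and vRt.
(F2): fails — 2R²0, 2R4 but no w with 0Rw and 4Rw.
(F3): holds.
(F4): holds.
Valid on: (F3), (F4).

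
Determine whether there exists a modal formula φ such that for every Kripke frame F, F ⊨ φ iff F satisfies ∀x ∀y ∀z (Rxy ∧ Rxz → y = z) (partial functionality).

This is a Sahlqvist condition; the CD axiom ◇p → □p defines it.
Suppose ◇p→□p is valid. Take Rxy, Rxz and set V(p)={y}. Then ◇p at x, so □p at x, so p at z, i.e. z=y.

Yes — defined by ◇p → □p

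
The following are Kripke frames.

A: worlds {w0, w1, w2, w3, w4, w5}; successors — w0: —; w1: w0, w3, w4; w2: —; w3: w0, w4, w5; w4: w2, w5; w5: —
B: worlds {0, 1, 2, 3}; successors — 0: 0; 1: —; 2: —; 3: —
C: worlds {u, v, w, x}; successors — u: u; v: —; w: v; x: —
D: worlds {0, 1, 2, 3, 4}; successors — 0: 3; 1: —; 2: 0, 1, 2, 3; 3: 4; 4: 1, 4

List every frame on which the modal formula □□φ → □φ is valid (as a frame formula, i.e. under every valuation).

B

This is the axiom for density; its first-order frame correspondent is ∀x ∀y (Rxy → ∃z (Rxz ∧ Rzy)).
A: fails — Rw1w3 but no z with Rw1z and Rzw3.
B: satisfies the condition.
C: fails — Rwv but no z with Rwz and Rzv.
D: fails — R03 but no z with R0z and Rz3.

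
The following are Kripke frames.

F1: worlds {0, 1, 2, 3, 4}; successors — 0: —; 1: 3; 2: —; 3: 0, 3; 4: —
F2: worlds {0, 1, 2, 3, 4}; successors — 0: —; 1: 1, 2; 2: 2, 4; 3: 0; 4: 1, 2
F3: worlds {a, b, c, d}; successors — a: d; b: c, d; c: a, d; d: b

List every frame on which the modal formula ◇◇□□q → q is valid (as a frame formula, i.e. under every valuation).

F2

This is the axiom for a generalized confluence (Geach) condition; its first-order frame correspondent is ∀x ∀y (xR²y → ∃w (yR²w ∧ x = w)).
F1: fails — 1R²0 but no w with 0R²w and 1=w.
F2: holds.
F3: fails — bR²d but no w with dR²w and b=w.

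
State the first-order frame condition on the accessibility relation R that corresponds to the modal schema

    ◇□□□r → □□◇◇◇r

This is a Sahlqvist (Geach-type) schema ◇^1□^3r → □^2◇^3r.
Minimal-valuation argument: fix x; take any y with xR^1y and any z with xR^2z. Set V(r) to the set of worlds R-reachable from y in exactly 3 steps. Then □^3r holds at y, so the antecedent holds at x; validity forces ◇^3r at z, giving a w with zR^3w and yR^3w.
First-order correspondent: ∀x ∀y ∀z ((xRy ∧ xR²z) → ∃w (yR³w ∧ zR³w)).

∀x ∀y ∀z ((xRy ∧ xR²z) → ∃w (yR³w ∧ zR³w))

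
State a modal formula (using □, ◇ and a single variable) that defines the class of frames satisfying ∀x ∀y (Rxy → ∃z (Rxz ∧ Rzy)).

This is density; the standard corresponding axiom is C4: □□ψ → □ψ.
Suppose □□ψ→□ψ is valid. Take Rxy and set V(ψ)={w : xR²w}. Then □□ψ at x, so □ψ at x, so ψ at y, i.e. ∃z(Rxz∧Rzy).

□□ψ → □ψ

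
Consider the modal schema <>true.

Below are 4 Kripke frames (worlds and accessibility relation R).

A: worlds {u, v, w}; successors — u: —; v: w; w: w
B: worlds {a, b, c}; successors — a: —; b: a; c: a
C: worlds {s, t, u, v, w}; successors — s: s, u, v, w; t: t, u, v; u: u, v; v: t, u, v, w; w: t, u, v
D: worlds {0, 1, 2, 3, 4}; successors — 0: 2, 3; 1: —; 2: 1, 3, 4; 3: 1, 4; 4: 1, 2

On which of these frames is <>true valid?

This is the axiom for seriality; its first-order frame correspondent is forall x exists y Rxy.
A: fails — world u has no successor.
B: fails — world a has no successor.
C: condition met.
D: fails — world 1 has no successor.
Valid on: C.

C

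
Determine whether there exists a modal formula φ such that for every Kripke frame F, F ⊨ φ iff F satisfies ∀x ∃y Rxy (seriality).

Yes — defined by □q → ◇q

The condition is seriality. A defining modal formula is □q → ◇q.
Suppose □q→◇q is valid. At any x set V(q)=W. Then □q at x, so ◇q at x, so x has a successor.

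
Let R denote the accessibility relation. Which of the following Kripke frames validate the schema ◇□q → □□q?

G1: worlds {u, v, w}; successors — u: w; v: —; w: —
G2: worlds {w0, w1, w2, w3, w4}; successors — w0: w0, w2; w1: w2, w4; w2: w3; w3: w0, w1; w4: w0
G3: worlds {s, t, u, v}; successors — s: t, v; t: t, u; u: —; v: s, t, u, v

G1

Frame correspondent (Sahlqvist): ∀x ∀y ∀z ((xRy ∧ xR²z) → ∃w (yRw ∧ z = w)) — i.e. a generalized confluence (Geach) condition.
G1: ✓.
G2: fails — w0Rw0, w0R²w3 but no w with w0Rw and w3=w.
G3: fails — sRt, sR²s but no w with tRw and s=w.
Valid on: G1.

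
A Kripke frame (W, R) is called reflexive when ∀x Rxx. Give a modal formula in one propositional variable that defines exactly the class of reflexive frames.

The condition is reflexivity. The T schema □p → p defines it.

□p → p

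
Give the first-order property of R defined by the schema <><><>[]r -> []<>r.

This is a Sahlqvist (Geach-type) schema ◇^3□^1r → □^1◇^1r.
Minimal-valuation argument: fix x; take any y with xR^3y and any z with xR^1z. Set V(r) to the set of worlds R-reachable from y in exactly 1 step. Then □^1r holds at y, so the antecedent holds at x; validity forces ◇^1r at z, giving a w with zR^1w and yR^1w.
First-order correspondent: forall x forall y forall z ((x R^3 y & xRz) -> exists w (yRw & zRw)).

forall x forall y forall z ((x R^3 y & xRz) -> exists w (yRw & zRw))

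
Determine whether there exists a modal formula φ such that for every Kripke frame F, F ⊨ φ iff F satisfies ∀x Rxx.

Yes, by □p → p

This is a Sahlqvist condition; the T axiom □p → p defines it.
Suppose □p→p is valid. At any x set V(p)={w : Rxw}. Then □p holds at x, so p holds at x, i.e. Rxx.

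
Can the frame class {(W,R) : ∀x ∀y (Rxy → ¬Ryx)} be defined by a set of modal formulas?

Any modally definable frame class is closed under surjective bounded morphisms.
The 3-cycle (worlds s,t,u with s→t→u→s) is asymmetric. Mapping every world to a single reflexive point • is a surjective bounded morphism, and the reflexive point is not asymmetric (R•• but asymmetry requires ¬R••).
So the class is not modally definable.

Not definable by any modal formula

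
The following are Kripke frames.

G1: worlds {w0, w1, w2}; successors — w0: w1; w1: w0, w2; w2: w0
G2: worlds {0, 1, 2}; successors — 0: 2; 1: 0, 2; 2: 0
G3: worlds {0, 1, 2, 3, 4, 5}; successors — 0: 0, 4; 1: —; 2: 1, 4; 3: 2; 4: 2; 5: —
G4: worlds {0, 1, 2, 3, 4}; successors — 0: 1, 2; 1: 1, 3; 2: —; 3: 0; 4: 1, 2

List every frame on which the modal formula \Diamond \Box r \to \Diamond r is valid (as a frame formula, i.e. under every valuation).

none

Frame correspondent (Sahlqvist): \forall x \forall y (xRy \to \exists w (yRw \wedge xRw)) — i.e. a generalized confluence (Geach) condition.
G1: fails — w0Rw1 but no w with w1Rw and w0Rw.
G2: fails — 0R2 but no w with 2Rw and 0Rw.
G3: fails — 0R4 but no w with 4Rw and 0Rw.
G4: fails — 0R2 but no w with 2Rw and 0Rw.
Valid on no frame.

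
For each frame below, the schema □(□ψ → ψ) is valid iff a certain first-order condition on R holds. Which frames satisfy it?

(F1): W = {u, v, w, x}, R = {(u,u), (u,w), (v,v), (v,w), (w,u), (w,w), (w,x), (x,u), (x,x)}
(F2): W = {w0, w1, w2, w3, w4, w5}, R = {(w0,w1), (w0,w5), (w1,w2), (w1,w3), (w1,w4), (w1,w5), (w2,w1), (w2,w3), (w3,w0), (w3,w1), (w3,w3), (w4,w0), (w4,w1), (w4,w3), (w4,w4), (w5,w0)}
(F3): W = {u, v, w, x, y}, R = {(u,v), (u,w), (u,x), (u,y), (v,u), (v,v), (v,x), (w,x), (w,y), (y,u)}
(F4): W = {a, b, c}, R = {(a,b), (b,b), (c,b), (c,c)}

Frame correspondent (Sahlqvist): ∀x ∀y (Rxy → Ryy) — i.e. shift-reflexivity.
(F1): holds.
(F2): fails — Rw1w5 but not Rw5w5.
(F3): fails — Ruw but not Rww.
(F4): holds.

(F1), (F4)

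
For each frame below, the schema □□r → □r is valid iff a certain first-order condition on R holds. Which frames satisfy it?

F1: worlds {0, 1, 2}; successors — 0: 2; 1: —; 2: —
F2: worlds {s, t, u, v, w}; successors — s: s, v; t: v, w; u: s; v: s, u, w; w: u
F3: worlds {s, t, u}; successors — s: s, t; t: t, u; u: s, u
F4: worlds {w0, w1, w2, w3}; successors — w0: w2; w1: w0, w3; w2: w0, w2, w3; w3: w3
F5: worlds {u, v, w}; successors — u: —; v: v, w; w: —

F3, F5

Frame correspondent (Sahlqvist): ∀x ∀y (Rxy → ∃z (Rxz ∧ Rzy)) — i.e. density.
F1: fails — R02 but no z with R0z and Rz2.
F2: fails — Rtv but no z with Rtz and Rzv.
F3: holds.
F4: fails — Rw1w0 but no z with Rw1z and Rzw0.
F5: holds.
Valid on: F3, F5.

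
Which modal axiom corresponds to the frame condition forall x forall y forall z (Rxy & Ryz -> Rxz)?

□q → □□q

The condition is transitivity. The 4 schema □q → □□q defines it.
Suppose □q→□□q is valid. Take Rxy, Ryz and set V(q)={w : Rxw}. Then □q at x, so □□q at x, so □q at y, so q at z, i.e. Rxz.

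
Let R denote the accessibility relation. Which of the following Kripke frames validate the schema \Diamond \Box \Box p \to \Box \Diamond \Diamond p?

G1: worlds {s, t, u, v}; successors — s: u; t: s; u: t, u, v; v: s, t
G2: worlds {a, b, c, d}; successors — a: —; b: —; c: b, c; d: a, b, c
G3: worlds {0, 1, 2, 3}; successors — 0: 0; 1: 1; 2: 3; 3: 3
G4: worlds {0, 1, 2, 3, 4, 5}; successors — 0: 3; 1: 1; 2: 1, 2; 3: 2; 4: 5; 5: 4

The schema corresponds to a generalized confluence (Geach) condition: \forall x \forall y \forall z ((xRy \wedge xRz) \to \exists w (y R^2 w \wedge z R^2 w)).
G1: ✓.
G2: fails — cRb, cRb but no w with bR²w and bR²w.
G3: ✓.
G4: ✓.
Valid on: G1, G3, G4.

G1, G3, G4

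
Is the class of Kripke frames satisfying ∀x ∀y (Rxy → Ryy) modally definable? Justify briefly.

This is a Sahlqvist condition; the T□ axiom □(□p → p) defines it.
Suppose □(□p→p) is valid. Take Rxy and set V(p)={w : Ryw}. Then at y, □p holds; since □(□p→p) at x, □p→p at y, so p at y, i.e. Ryy.

Yes — defined by □(□p → p)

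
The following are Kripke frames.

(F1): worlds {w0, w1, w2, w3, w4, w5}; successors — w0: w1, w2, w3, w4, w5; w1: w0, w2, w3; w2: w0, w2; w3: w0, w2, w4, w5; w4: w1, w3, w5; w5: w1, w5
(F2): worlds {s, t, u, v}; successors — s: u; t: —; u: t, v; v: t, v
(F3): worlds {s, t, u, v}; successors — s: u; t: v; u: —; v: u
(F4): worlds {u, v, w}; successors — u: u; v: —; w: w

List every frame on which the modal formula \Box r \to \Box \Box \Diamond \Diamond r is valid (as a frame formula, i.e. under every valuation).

The schema corresponds to a generalized confluence (Geach) condition: \forall x \forall z (x R^2 z \to \exists w (xRw \wedge z R^2 w)).
(F1): ✓.
(F2): fails — sR²t but no w with sRw and tR²w.
(F3): fails — tR²u but no w with tRw and uR²w.
(F4): ✓.

(F1), (F4)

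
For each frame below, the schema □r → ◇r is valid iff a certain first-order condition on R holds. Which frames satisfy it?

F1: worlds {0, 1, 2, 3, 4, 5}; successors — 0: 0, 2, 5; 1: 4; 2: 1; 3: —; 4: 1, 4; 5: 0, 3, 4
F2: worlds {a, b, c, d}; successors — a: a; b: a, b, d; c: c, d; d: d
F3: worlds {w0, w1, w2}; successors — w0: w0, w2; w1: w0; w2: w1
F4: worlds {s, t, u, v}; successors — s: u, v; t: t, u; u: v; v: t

The schema corresponds to seriality: ∀x ∃y Rxy.
F1: fails — world 3 has no successor.
F2: condition met.
F3: condition met.
F4: condition met.
Valid on: F2, F3, F4.

F2, F3, F4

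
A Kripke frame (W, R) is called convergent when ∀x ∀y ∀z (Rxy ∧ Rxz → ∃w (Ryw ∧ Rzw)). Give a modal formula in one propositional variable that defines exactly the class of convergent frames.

◇□ψ → □◇ψ

The condition is convergence. The .2 schema ◇□ψ → □◇ψ defines it.
Suppose ◇□ψ→□◇ψ is valid. Take Rxy, Rxz and set V(ψ)={w : Ryw}. Then □ψ at y so ◇□ψ at x, so □◇ψ at x, so ◇ψ at z, giving w with Rzw and Ryw.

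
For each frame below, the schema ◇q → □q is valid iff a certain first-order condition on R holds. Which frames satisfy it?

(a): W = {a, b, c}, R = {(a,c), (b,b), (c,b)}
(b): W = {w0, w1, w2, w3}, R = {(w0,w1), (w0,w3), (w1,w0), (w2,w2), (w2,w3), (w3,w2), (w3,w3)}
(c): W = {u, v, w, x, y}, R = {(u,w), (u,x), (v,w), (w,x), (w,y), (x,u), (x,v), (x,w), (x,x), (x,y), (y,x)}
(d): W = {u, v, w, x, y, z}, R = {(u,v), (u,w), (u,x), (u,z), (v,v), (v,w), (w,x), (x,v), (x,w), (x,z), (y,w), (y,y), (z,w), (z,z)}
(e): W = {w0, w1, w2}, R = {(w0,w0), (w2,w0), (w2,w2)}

(a)

This is the axiom for partial functionality; its first-order frame correspondent is ∀x ∀y ∀z (Rxy ∧ Rxz → y = z).
(a): ✓.
(b): fails — w0 sees both w1 and w3.
(c): fails — u sees both w and x.
(d): fails — u sees both v and w.
(e): fails — w2 sees both w0 and w2.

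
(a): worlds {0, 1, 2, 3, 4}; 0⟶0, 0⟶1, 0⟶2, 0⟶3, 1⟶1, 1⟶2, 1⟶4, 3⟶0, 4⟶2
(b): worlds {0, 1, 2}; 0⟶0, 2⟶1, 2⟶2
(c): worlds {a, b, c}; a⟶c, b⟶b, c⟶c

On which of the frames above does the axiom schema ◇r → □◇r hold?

Frame correspondent (Sahlqvist): ∀x ∀y ∀z (Rxy ∧ Rxz → Ryz) — i.e. the Euclidean property.
(a): fails — R02 and R00 but not R20.
(b): fails — R21 and R22 but not R12.
(c): satisfies the condition.

(c)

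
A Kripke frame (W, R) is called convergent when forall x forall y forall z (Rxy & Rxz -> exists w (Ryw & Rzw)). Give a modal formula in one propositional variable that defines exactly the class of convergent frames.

◇□p → □◇p

A defining formula is ◇□p → □◇p (the .2 axiom).
Suppose ◇□p→□◇p is valid. Take Rxy, Rxz and set V(p)={w : Ryw}. Then □p at y so ◇□p at x, so □◇p at x, so ◇p at z, giving w with Rzw and Ryw.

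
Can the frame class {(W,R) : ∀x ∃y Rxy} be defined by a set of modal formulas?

This is a Sahlqvist condition; the D axiom □p → ◇p defines it.

Yes — defined by □p → ◇p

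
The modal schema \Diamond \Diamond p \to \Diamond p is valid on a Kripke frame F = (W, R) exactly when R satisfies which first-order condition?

transitivity

Replacing p by ¬p and contraposing gives the equivalent schema □p → □□p.
Suppose □p→□□p is valid. Take Rxy, Ryz and set V(p)={w : Rxw}. Then □p at x, so □□p at x, so □p at y, so p at z, i.e. Rxz.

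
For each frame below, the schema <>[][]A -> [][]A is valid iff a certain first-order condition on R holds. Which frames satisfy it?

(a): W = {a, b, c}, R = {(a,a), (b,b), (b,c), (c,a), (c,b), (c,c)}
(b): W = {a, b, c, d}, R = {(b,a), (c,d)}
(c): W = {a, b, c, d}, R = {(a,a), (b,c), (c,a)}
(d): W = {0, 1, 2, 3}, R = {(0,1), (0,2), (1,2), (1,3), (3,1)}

Frame correspondent (Sahlqvist): forall x forall y forall z ((xRy & x R^2 z) -> exists w (y R^2 w & z = w)) — i.e. a generalized confluence (Geach) condition.
(a): fails — cRa, cR²b but no w with aR²w and b=w.
(b): satisfies the condition.
(c): satisfies the condition.
(d): fails — 0R1, 0R²2 but no w with 1R²w and 2=w.

(b), (c)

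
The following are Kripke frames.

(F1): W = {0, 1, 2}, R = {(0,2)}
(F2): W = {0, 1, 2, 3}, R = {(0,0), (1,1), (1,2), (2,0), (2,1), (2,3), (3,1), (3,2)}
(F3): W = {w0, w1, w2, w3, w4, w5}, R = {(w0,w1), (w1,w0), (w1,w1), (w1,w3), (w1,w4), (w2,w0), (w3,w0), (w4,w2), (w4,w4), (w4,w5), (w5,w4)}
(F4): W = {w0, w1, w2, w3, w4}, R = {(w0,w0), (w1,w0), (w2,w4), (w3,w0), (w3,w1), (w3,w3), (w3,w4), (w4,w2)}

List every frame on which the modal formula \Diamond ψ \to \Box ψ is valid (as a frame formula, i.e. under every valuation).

This is the axiom for partial functionality; its first-order frame correspondent is \forall x \forall y \forall z (Rxy \wedge Rxz \to y = z).
(F1): condition met.
(F2): fails — 1 sees both 1 and 2.
(F3): fails — w1 sees both w0 and w1.
(F4): fails — w3 sees both w0 and w1.

(F1)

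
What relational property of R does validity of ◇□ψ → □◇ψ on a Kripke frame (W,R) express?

convergence: ∀x ∀y ∀z (Rxy ∧ Rxz → ∃w (Ryw ∧ Rzw))

This is the .2 axiom.
Its frame correspondent is convergence — ∀x ∀y ∀z (Rxy ∧ Rxz → ∃w (Ryw ∧ Rzw)).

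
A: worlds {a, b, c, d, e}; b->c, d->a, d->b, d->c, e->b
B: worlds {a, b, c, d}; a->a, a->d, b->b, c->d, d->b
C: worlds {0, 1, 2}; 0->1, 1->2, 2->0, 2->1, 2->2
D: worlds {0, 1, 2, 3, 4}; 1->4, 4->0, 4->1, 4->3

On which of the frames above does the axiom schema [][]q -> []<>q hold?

B, C

The schema corresponds to a generalized confluence (Geach) condition: forall x forall z (xRz -> exists w (x R^2 w & zRw)).
A: fails — bRc but no w with bR²w and cRw.
B: ✓.
C: ✓.
D: fails — 4R0 but no w with 4R²w and 0Rw.
Valid on: B, C.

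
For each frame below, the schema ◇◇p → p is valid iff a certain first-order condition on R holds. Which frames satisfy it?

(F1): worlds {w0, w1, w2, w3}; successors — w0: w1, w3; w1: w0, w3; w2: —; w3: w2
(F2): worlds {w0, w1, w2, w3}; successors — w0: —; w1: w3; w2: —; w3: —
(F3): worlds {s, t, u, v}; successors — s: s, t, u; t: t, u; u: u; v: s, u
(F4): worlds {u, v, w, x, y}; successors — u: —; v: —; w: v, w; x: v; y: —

(F2)

The schema corresponds to a generalized confluence (Geach) condition: ∀x ∀y (xR²y → ∃w (y = w ∧ x = w)).
(F1): fails — w0R²w2 but w2 ≠ w0.
(F2): holds.
(F3): fails — sR²t but t ≠ s.
(F4): fails — wR²v but v ≠ w.
Valid on: (F2).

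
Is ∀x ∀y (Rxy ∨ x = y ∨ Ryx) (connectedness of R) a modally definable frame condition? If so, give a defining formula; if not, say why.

If a class were modally definable it would be closed under disjoint unions (Goldblatt–Thomason).
Take 2 disjoint single-world reflexive frames: each is trivially connected, but their disjoint union has 2 worlds with no edge between distinct components, so it is not connected.
Hence connectedness of R is not modally definable.

No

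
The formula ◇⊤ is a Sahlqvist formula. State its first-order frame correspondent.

◇⊤ holds at w iff w has a successor, so frame-validity of ◇⊤ is exactly seriality. Equivalently via □p → ◇p:
Suppose □p→◇p is valid. At any x set V(p)=W. Then □p at x, so ◇p at x, so x has a successor.

seriality: ∀x ∃y Rxy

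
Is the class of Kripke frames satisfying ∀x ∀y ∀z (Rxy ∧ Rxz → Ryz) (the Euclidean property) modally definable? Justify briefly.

Yes — defined by ◇p → □◇p

Yes: it is the Euclidean property, defined by the 5 schema ◇p → □◇p.
Suppose ◇p→□◇p is valid. Take Rxy, Rxz and set V(p)={y}. Then ◇p at x, so □◇p at x, so ◇p at z, so some w with Rzw has p; w=y, i.e. Rzy. By symmetry of the argument, Ryz.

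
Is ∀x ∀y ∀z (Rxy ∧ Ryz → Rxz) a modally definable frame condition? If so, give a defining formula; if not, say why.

Yes — defined by □r → □□r

This is a Sahlqvist condition; the 4 axiom □r → □□r defines it.
Suppose □r→□□r is valid. Take Rxy, Ryz and set V(r)={w : Rxw}. Then □r at x, so □□r at x, so □r at y, so r at z, i.e. Rxz.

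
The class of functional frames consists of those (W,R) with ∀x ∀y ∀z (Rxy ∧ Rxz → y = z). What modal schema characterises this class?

A defining formula is ◇s → □s (the CD axiom).
Suppose ◇s→□s is valid. Take Rxy, Rxz and set V(s)={y}. Then ◇s at x, so □s at x, so s at z, i.e. z=y.

◇s → □s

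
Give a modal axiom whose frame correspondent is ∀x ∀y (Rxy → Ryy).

□(□ψ → ψ)

The condition is shift-reflexivity. The T□ schema □(□ψ → ψ) defines it.
Suppose □(□ψ→ψ) is valid. Take Rxy and set V(ψ)={w : Ryw}. Then at y, □ψ holds; since □(□ψ→ψ) at x, □ψ→ψ at y, so ψ at y, i.e. Ryy.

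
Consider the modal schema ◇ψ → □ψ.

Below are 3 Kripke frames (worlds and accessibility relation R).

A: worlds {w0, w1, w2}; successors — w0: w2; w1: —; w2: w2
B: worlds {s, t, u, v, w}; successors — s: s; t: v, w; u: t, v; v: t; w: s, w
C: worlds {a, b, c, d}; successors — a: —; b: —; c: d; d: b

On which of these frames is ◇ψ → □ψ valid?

A, C

The schema corresponds to partial functionality: ∀x ∀y ∀z (Rxy ∧ Rxz → y = z).
A: condition met.
B: fails — t sees both v and w.
C: condition met.
Valid on: A, C.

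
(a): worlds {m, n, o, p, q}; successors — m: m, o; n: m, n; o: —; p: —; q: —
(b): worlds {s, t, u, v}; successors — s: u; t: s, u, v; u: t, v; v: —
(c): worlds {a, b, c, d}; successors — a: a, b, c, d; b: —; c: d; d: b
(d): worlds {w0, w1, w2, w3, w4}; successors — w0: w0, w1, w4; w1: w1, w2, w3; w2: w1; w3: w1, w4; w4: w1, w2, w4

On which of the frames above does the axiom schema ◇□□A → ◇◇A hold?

The schema corresponds to a generalized confluence (Geach) condition: ∀x ∀y (xRy → ∃w (yR²w ∧ xR²w)).
(a): fails — mRo but no w with oR²w and mR²w.
(b): fails — tRv but no w with vR²w and tR²w.
(c): fails — aRb but no w with bR²w and aR²w.
(d): holds.
Valid on: (d).

(d)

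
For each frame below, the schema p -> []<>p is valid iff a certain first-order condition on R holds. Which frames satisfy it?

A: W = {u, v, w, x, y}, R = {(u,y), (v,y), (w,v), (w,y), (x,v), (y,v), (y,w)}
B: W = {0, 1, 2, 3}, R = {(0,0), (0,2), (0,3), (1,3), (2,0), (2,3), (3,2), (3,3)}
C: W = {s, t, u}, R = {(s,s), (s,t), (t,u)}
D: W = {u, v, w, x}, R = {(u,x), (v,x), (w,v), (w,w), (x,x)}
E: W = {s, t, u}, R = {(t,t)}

Frame correspondent (Sahlqvist): forall x forall y (Rxy -> Ryx) — i.e. symmetry.
A: fails — Ruy but not Ryu.
B: fails — R03 but not R30.
C: fails — Rtu but not Rut.
D: fails — Rvx but not Rxv.
E: ✓.

E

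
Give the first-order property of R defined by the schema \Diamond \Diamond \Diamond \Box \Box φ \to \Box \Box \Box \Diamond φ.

\forall x \forall y \forall z ((x R^3 y \wedge x R^3 z) \to \exists w (y R^2 w \wedge zRw))

This is a Sahlqvist (Geach-type) schema ◇^3□^2φ → □^3◇^1φ.
Minimal-valuation argument: fix x; take any y with xR^3y and any z with xR^3z. Set V(φ) to the set of worlds R-reachable from y in exactly 2 steps. Then □^2φ holds at y, so the antecedent holds at x; validity forces ◇^1φ at z, giving a w with zR^1w and yR^2w.
First-order correspondent: \forall x \forall y \forall z ((x R^3 y \wedge x R^3 z) \to \exists w (y R^2 w \wedge zRw)).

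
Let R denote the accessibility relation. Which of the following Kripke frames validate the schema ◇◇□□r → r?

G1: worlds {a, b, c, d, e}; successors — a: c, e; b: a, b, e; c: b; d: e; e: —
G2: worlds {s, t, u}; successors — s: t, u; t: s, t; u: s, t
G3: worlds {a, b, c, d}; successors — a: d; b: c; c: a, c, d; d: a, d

none

This is the axiom for a generalized confluence (Geach) condition; its first-order frame correspondent is ∀x ∀y (xR²y → ∃w (yR²w ∧ x = w)).
G1: fails — bR²e but no w with eR²w and b=w.
G2: fails — uR²s but no w with sR²w and u=w.
G3: fails — bR²a but no w with aR²w and b=w.
Valid on no frame.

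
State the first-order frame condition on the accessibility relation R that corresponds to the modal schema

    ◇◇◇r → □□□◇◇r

∀x ∀y ∀z ((xR³y ∧ xR³z) → ∃w (y = w ∧ zR²w))

This is a Sahlqvist (Geach-type) schema ◇^3□^0r → □^3◇^2r.
Minimal-valuation argument: fix x; take any y with xR^3y and any z with xR^3z. Set V(r) to the set of worlds R-reachable from y in exactly 0 steps. Then □^0r holds at y, so the antecedent holds at x; validity forces ◇^2r at z, giving a w with zR^2w and yR^0w.
First-order correspondent: ∀x ∀y ∀z ((xR³y ∧ xR³z) → ∃w (y = w ∧ zR²w)).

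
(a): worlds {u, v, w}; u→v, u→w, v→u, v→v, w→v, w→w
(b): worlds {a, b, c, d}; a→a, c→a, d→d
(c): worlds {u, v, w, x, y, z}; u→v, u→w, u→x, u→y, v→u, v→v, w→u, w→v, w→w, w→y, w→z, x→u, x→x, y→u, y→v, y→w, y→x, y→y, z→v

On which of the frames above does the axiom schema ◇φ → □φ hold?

This is the axiom for partial functionality; its first-order frame correspondent is ∀x ∀y ∀z (Rxy ∧ Rxz → y = z).
(a): fails — u sees both v and w.
(b): holds.
(c): fails — u sees both v and w.
Valid on: (b).

(b)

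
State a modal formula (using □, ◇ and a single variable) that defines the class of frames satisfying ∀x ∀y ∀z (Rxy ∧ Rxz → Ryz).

The condition is the Euclidean property. The 5 schema ◇ψ → □◇ψ defines it.
Suppose ◇ψ→□◇ψ is valid. Take Rxy, Rxz and set V(ψ)={y}. Then ◇ψ at x, so □◇ψ at x, so ◇ψ at z, so some w with Rzw has ψ; w=y, i.e. Rzy. By symmetry of the argument, Ryz.

◇ψ → □◇ψ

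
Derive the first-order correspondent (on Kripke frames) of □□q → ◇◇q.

This is a Sahlqvist (Geach-type) schema ◇^0□^2q → □^0◇^2q.
Minimal-valuation argument: fix x; take any y with xR^0y and any z with xR^0z. Set V(q) to the set of worlds R-reachable from y in exactly 2 steps. Then □^2q holds at y, so the antecedent holds at x; validity forces ◇^2q at z, giving a w with zR^2w and yR^2w.
First-order correspondent: ∀x ∃w (xR²w ∧ xR²w).

∀x ∃w (xR²w ∧ xR²w)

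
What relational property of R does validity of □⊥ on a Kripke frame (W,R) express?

Emptiness of R

□⊥ is valid iff no world has any successor (otherwise □⊥ fails at any world with one).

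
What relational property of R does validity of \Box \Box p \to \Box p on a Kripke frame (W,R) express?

Density

This schema is the C4 axiom.
Its frame correspondent is density — \forall x \forall y (Rxy \to \exists z (Rxz \wedge Rzy)).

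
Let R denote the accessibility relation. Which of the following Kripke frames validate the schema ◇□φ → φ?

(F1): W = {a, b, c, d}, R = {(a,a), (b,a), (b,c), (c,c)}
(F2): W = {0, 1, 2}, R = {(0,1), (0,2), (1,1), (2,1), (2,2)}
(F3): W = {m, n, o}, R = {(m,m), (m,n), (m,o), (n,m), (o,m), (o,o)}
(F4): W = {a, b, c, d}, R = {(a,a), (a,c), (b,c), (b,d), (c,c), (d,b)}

The schema corresponds to symmetry: ∀x ∀y (Rxy → Ryx).
(F1): fails — Rba but not Rab.
(F2): fails — R02 but not R20.
(F3): condition met.
(F4): fails — Rbc but not Rcb.

(F3)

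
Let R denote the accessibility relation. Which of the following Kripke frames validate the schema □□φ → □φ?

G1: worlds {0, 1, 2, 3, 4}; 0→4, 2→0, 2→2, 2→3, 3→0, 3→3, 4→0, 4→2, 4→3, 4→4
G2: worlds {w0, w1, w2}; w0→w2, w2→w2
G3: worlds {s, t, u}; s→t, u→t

G1, G2

Frame correspondent (Sahlqvist): ∀x ∀y (Rxy → ∃z (Rxz ∧ Rzy)) — i.e. density.
G1: ✓.
G2: ✓.
G3: fails — Rut but no z with Ruz and Rzt.
Valid on: G1, G2.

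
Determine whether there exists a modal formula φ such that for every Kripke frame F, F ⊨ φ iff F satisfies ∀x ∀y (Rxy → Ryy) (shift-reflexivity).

The condition is shift-reflexivity. A defining modal formula is □(□q → q).
Suppose □(□q→q) is valid. Take Rxy and set V(q)={w : Ryw}. Then at y, □q holds; since □(□q→q) at x, □q→q at y, so q at y, i.e. Ryy.

Definable; □(□q → q) defines it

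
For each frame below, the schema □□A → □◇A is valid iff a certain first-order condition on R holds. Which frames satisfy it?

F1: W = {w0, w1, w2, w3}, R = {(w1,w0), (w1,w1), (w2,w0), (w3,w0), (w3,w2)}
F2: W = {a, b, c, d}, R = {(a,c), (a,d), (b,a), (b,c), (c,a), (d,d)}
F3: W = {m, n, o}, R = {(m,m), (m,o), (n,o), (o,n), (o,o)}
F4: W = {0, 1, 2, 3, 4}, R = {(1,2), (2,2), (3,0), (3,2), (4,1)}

This is the axiom for a generalized confluence (Geach) condition; its first-order frame correspondent is ∀x ∀z (xRz → ∃w (xR²w ∧ zRw)).
F1: fails — w1Rw0 but no w with w1R²w and w0Rw.
F2: satisfies the condition.
F3: satisfies the condition.
F4: fails — 3R0 but no w with 3R²w and 0Rw.
Valid on: F2, F3.

F2, F3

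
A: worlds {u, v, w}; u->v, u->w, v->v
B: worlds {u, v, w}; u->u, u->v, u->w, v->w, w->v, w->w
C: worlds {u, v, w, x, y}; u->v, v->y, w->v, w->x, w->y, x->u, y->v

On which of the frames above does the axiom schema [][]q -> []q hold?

The schema corresponds to density: forall x forall y (Rxy -> exists z (Rxz & Rzy)).
A: fails — Ruw but no z with Ruz and Rzw.
B: satisfies the condition.
C: fails — Ruv but no z with Ruz and Rzv.

B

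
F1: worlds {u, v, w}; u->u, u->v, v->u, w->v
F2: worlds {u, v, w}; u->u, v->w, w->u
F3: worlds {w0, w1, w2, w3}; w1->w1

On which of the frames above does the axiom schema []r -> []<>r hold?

Frame correspondent (Sahlqvist): forall x forall z (xRz -> exists w (xRw & zRw)) — i.e. a generalized confluence (Geach) condition.
F1: fails — wRv but no t with wRt and vRt.
F2: fails — vRw but no t with vRt and wRt.
F3: holds.
Valid on: F3.

F3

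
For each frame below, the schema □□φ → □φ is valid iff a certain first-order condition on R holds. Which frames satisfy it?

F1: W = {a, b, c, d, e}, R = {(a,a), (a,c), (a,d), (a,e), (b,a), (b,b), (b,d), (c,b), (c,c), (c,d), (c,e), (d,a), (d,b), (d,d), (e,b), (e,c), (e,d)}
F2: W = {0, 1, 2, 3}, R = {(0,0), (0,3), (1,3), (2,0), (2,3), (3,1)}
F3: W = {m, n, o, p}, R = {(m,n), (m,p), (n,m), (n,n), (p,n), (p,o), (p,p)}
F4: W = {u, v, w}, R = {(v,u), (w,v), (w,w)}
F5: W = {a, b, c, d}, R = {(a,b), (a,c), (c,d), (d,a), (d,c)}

F1, F3

This is the axiom for density; its first-order frame correspondent is ∀x ∀y (Rxy → ∃z (Rxz ∧ Rzy)).
F1: condition met.
F2: fails — R31 but no z with R3z and Rz1.
F3: condition met.
F4: fails — Rvu but no z with Rvz and Rzu.
F5: fails — Rcd but no z with Rcz and Rzd.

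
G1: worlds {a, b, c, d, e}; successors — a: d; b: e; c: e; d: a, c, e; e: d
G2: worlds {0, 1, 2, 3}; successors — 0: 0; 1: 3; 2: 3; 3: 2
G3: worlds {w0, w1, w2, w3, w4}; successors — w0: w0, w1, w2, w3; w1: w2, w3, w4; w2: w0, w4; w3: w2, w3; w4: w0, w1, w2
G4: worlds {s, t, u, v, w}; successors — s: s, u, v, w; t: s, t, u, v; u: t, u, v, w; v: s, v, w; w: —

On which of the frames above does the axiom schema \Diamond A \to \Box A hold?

G2

The schema corresponds to partial functionality: \forall x \forall y \forall z (Rxy \wedge Rxz \to y = z).
G1: fails — d sees both a and c.
G2: condition met.
G3: fails — w0 sees both w0 and w1.
G4: fails — s sees both s and u.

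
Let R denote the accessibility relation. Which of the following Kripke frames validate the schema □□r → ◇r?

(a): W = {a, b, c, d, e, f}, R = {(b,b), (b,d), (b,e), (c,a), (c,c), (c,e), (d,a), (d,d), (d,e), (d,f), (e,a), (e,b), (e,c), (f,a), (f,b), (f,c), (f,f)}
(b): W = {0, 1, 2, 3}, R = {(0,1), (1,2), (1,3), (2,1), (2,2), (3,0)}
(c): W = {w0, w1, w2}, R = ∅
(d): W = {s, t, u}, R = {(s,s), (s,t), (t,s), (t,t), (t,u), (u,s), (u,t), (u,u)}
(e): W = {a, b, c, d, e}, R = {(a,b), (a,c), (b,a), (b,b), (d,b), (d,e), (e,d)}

(d)

The schema corresponds to a generalized confluence (Geach) condition: ∀x ∃w (xR²w ∧ xRw).
(a): fails — at a but no w with aR²w and aRw.
(b): fails — at 0 but no w with 0R²w and 0Rw.
(c): fails — at w0 but no w with w0R²w and w0Rw.
(d): condition met.
(e): fails — at c but no w with cR²w and cRw.
Valid on: (d).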